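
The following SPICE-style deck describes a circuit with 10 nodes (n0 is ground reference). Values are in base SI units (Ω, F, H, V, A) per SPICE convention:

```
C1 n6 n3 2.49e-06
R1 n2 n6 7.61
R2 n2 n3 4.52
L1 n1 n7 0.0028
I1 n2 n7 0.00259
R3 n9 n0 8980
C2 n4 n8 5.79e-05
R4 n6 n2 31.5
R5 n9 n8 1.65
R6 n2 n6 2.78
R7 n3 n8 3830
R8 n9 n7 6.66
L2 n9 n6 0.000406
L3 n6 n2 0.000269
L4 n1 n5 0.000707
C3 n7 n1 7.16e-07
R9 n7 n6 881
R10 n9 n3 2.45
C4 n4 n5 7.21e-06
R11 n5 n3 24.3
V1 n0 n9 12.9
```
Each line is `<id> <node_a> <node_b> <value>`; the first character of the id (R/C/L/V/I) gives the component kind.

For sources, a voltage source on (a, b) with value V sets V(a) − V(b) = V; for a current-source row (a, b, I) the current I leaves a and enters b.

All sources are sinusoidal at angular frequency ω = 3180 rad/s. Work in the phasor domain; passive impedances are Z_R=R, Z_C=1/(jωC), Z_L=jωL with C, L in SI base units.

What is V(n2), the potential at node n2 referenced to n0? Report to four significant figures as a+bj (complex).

MNA unknowns: 9 node voltages V₁..V_9 plus 1 source current (V1)
C1: Y=0.000+0.007918j on G[6,3]
R1: Y=0.1314+0.000j on G[2,6]
R2: Y=0.2212+0.000j on G[2,3]
L1: Y=0.000-0.1123j on G[1,7]
I1: z[2]−=0.00259, z[7]+=0.00259
R3: Y=0.0001114+0.000j on G[9,0]
C2: Y=0.000+0.1841j on G[4,8]
R4: Y=0.03175+0.000j on G[6,2]
R5: Y=0.6061+0.000j on G[9,8]
R6: Y=0.3597+0.000j on G[2,6]
R7: Y=0.0002611+0.000j on G[3,8]
R8: Y=0.1502+0.000j on G[9,7]
L2: Y=0.000-0.7745j on G[9,6]
L3: Y=0.000-1.169j on G[6,2]
L4: Y=0.000-0.4448j on G[1,5]
C3: Y=0.000+0.002277j on G[7,1]
R9: Y=0.001135+0.000j on G[7,6]
R10: Y=0.4082+0.000j on G[9,3]
C4: Y=0.000+0.02293j on G[4,5]
R11: Y=0.04115+0.000j on G[5,3]
V1: row V0−V9=12.9, i_V1 at 0,9
solve → V1=-12.89-0.006273j, V2=-12.90-0.004156j, V3=-12.90-0.001860j, V4=-12.90-0.0004932j, V5=-12.89-0.007805j, V6=-12.90-0.002779j, V7=-12.89-7.934e-05j, V8=-12.90+0.0004173j, V9=-12.90+0.000j
aux → i_V1=-0.001437+0.000j

-12.90-0.004156j V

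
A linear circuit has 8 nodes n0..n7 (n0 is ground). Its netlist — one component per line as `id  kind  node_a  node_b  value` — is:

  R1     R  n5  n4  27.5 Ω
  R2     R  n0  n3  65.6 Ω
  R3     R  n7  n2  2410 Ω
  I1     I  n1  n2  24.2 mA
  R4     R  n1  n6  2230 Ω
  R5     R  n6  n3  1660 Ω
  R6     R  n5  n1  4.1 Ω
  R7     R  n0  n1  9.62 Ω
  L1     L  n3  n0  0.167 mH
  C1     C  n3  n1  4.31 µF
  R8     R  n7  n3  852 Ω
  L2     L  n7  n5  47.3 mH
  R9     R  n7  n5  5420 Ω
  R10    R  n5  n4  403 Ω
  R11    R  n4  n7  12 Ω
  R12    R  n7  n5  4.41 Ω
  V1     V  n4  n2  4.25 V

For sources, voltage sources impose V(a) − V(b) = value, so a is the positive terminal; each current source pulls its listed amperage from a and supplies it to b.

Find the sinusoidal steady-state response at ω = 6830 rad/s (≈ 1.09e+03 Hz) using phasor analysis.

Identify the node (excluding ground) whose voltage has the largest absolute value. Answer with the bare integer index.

2

MNA unknowns: 7 node voltages V₁..V_7 plus 1 source current (V1)
R1: Y=0.03636+0.000j on G[5,4]
R2: Y=0.01524+0.000j on G[0,3]
R3: Y=0.0004149+0.000j on G[7,2]
I1: z[1]−=0.0242, z[2]+=0.0242
R4: Y=0.0004484+0.000j on G[1,6]
R5: Y=0.0006024+0.000j on G[6,3]
R6: Y=0.2439+0.000j on G[5,1]
R7: Y=0.1040+0.000j on G[0,1]
L1: Y=0.000-0.8767j on G[3,0]
C1: Y=0.000+0.02944j on G[3,1]
R8: Y=0.001174+0.000j on G[7,3]
L2: Y=0.000-0.003095j on G[7,5]
R9: Y=0.0001845+0.000j on G[7,5]
R10: Y=0.002481+0.000j on G[5,4]
R11: Y=0.08333+0.000j on G[4,7]
R12: Y=0.2268+0.000j on G[7,5]
V1: row V4−V2=4.25, i_V1 at 4,2
solve → V1=-0.001709+0.0004889j, V2=-3.899+0.001000j, V3=6.148e-05+0.0002016j, V4=0.3511+0.001000j, V5=0.09675+0.0004840j, V6=-0.0006941+0.0003242j, V7=0.1590+0.001240j
aux → i_V1=-0.02588-9.935e-08j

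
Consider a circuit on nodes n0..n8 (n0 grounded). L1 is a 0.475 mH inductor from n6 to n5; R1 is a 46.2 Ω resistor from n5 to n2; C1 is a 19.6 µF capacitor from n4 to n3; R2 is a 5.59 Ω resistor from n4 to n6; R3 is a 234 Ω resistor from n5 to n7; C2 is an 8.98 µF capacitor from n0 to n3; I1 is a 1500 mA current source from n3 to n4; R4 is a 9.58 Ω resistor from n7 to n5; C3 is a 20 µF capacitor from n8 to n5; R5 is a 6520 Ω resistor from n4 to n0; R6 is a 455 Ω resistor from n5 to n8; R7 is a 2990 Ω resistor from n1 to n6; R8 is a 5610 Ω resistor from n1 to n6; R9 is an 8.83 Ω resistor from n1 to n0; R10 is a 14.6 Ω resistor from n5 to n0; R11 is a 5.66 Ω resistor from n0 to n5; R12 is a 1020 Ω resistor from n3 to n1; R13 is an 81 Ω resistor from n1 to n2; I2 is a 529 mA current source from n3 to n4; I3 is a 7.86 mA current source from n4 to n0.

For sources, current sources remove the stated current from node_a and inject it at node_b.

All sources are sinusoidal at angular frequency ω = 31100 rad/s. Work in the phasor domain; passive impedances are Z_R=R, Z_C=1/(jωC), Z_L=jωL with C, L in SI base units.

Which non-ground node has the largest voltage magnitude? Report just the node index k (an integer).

Apply KCL at each of the 8 non-ground nodes and solve the resulting linear system.
Node n1: branches {R7, R8, R9, R12, R13} → V_1 = -0.03058-0.06161j
Node n2: branches {R1, R13} → V_2 = -0.4415-0.4554j
Node n3: branches {C1, C2, I1, R12, I2} → V_3 = 0.6242-0.5772j
Node n4: branches {C1, R2, I1, R5, I2, I3} → V_4 = 0.9094-4.171j
Node n5: branches {L1, R1, R3, R4, C3, R6, R10, R11} → V_5 = -0.6759-0.6800j
Node n6: branches {L1, R2, R7, R8} → V_6 = 1.859-3.203j
Node n7: branches {R3, R4} → V_7 = -0.6759-0.6800j
Node n8: branches {C3, R6} → V_8 = -0.6759-0.6800j

4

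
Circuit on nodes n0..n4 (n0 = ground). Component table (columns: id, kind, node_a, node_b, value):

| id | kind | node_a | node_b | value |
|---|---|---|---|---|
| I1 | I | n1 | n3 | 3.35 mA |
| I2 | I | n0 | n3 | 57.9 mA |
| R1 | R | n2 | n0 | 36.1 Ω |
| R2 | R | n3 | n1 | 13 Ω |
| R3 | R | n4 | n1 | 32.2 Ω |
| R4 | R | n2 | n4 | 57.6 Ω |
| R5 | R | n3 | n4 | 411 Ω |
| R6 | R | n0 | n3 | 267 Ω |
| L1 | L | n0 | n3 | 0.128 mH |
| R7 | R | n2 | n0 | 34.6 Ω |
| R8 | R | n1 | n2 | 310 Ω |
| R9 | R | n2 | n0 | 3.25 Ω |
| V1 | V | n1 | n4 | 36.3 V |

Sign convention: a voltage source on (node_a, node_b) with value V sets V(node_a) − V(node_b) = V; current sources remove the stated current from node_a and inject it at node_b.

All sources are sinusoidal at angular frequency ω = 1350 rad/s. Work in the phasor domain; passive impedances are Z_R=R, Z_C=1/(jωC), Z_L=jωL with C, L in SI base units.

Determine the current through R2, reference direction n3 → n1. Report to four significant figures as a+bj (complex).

-0.5303+0.001363j A

Apply KCL at each of the 4 non-ground nodes and solve the resulting linear system.
Node n1: branches {I1, R2, R3, R8, V1} → V_1 = 6.895+0.07215j
Node n2: branches {R1, R4, R7, R8, R9} → V_2 = -1.269+0.003859j
Node n3: branches {I1, I2, R2, R5, R6, L1} → V_3 = 0.0003011+0.08986j
Node n4: branches {R3, R4, R5, V1} → V_4 = -29.41+0.07215j
Source currents: i(V1)=-1.687+0.001142j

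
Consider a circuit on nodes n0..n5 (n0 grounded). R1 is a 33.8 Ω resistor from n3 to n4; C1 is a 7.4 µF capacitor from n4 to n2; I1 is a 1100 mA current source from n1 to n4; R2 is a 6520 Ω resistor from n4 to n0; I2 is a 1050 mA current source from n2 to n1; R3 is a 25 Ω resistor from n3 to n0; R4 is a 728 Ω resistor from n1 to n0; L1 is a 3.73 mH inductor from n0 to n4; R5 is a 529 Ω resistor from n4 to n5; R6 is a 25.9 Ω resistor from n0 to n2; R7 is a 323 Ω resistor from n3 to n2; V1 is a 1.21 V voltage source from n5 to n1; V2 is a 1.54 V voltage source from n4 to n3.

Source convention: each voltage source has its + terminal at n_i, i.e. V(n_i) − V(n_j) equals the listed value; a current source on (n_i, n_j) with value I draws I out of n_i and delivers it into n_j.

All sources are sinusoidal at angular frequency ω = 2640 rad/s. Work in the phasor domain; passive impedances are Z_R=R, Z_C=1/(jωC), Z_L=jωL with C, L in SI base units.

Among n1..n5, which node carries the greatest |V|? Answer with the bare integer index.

MNA unknowns: 5 node voltages V₁..V_5 plus 2 source currents (V1, V2)
R1: Y=0.02959+0.000j on G[3,4]
C1: Y=0.000+0.01954j on G[4,2]
I1: z[1]−=1.1, z[4]+=1.1
R2: Y=0.0001534+0.000j on G[4,0]
I2: z[2]−=1.05, z[1]+=1.05
R3: Y=0.04000+0.000j on G[3,0]
R4: Y=0.001374+0.000j on G[1,0]
L1: Y=0.000-0.1016j on G[0,4]
R5: Y=0.001890+0.000j on G[4,5]
R6: Y=0.03861+0.000j on G[0,2]
R7: Y=0.003096+0.000j on G[3,2]
V1: row V5−V1=1.21, i_V1 at 5,1
V2: row V4−V3=1.54, i_V2 at 4,3
solve → V1=-11.64+3.328j, V2=-20.96+13.79j, V3=6.018+5.746j, V4=7.558+5.746j, V5=-10.43+3.328j
aux → i_V1=0.03401+0.004571j, i_V2=0.2787+0.2049j

2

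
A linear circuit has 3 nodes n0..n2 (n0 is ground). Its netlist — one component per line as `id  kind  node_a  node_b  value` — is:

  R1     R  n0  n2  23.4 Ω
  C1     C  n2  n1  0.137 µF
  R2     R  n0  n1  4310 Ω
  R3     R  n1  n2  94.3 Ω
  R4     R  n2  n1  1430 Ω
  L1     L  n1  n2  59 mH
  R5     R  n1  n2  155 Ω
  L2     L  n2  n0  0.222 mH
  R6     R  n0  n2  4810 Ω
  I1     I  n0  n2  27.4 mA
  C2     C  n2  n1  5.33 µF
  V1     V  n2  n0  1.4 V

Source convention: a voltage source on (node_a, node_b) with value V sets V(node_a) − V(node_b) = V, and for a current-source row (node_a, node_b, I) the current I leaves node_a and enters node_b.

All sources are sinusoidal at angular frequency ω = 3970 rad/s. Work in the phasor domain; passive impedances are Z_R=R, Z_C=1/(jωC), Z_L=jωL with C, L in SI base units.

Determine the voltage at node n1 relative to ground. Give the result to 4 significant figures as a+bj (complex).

1.391+0.009025j V

Element admittances at ω=3970 rad/s:
  Y(R1) = 0.04274+0.000j S between n0,n2
  Y(C1) = 0.000+0.0005439j S between n2,n1
  Y(R2) = 0.0002320+0.000j S between n0,n1
  Y(R3) = 0.01060+0.000j S between n1,n2
  Y(R4) = 0.0006993+0.000j S between n2,n1
  Y(L1) = 0.000-0.004269j S between n1,n2
  Y(R5) = 0.006452+0.000j S between n1,n2
  Y(L2) = 0.000-1.135j S between n2,n0
  Y(R6) = 0.0002079+0.000j S between n0,n2
  I1: injects 0.0274 A into n2 (from n0)
  Y(C2) = 0.000+0.02116j S between n2,n1
  V1: constraint V(n2)−V(n0) = 1.4
Assemble and solve the 3×3 MNA system:
  V(n1)=1.391+0.009025j  V(n2)=1.400+0.000j
  i(V1)=-0.03304+1.588j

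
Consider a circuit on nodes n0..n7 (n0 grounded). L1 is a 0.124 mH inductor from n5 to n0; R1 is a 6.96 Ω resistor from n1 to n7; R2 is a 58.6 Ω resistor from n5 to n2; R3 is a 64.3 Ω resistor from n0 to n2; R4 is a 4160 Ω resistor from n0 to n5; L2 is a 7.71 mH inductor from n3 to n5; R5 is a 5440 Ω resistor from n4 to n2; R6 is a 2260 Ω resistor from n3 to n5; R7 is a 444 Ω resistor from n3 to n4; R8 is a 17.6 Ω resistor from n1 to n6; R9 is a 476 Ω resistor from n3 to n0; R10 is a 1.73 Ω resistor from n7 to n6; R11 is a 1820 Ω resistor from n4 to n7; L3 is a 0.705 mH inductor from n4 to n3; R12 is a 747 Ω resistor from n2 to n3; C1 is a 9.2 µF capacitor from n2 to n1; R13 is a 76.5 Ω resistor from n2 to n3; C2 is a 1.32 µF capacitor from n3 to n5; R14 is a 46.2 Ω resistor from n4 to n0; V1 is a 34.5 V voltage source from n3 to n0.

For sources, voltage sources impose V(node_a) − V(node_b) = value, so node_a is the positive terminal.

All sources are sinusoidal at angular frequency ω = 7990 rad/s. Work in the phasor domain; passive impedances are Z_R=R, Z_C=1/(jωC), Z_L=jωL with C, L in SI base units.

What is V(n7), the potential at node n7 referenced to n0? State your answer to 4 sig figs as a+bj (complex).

MNA unknowns: 7 node voltages V₁..V_7 plus 1 source current (V1)
L1: Y=0.000-1.009j on G[5,0]
R1: Y=0.1437+0.000j on G[1,7]
R2: Y=0.01706+0.000j on G[5,2]
R3: Y=0.01555+0.000j on G[0,2]
R4: Y=0.0002404+0.000j on G[0,5]
L2: Y=0.000-0.01623j on G[3,5]
R5: Y=0.0001838+0.000j on G[4,2]
R6: Y=0.0004425+0.000j on G[3,5]
R7: Y=0.002252+0.000j on G[3,4]
R8: Y=0.05682+0.000j on G[1,6]
R9: Y=0.002101+0.000j on G[3,0]
R10: Y=0.5780+0.000j on G[7,6]
R11: Y=0.0005495+0.000j on G[4,7]
L3: Y=0.000-0.1775j on G[4,3]
R12: Y=0.001339+0.000j on G[2,3]
C1: Y=0.000+0.07351j on G[2,1]
R13: Y=0.01307+0.000j on G[2,3]
C2: Y=0.000+0.01055j on G[3,5]
R14: Y=0.02165+0.000j on G[4,0]
V1: row V3−V0=34.5, i_V1 at 3,0
solve → V1=10.97-0.1635j, V2=11.00+0.007498j, V3=34.50+0.000j, V4=33.91-4.222j, V5=0.1966+0.1965j, V6=11.03-0.1739j, V7=11.03-0.1749j
aux → i_V1=-1.176+0.2896j

11.03-0.1749j V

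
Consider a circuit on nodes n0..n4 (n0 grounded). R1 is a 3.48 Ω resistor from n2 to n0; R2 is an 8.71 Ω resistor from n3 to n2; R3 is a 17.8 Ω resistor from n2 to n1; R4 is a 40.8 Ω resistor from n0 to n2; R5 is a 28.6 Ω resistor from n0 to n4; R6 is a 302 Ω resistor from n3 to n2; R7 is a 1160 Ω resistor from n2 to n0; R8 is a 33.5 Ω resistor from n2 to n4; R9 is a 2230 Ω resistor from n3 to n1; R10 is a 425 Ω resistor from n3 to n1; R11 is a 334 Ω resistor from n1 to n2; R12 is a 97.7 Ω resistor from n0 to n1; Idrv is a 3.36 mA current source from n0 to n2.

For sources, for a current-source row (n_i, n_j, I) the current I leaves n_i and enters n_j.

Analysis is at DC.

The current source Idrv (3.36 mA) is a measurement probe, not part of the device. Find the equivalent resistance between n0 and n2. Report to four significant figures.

R_eq = 2.962 Ω

Apply KCL at each of the 4 non-ground nodes and solve the resulting linear system.
Node n1: branches {R3, R9, R10, R11, R12} → V_1 = 0.008540
Node n2: branches {R1, R2, R3, R4, R6, R7, R8, R11, Idrv} → V_2 = 0.009952
Node n3: branches {R2, R6, R9, R10} → V_3 = 0.009919
Node n4: branches {R5, R8} → V_4 = 0.004583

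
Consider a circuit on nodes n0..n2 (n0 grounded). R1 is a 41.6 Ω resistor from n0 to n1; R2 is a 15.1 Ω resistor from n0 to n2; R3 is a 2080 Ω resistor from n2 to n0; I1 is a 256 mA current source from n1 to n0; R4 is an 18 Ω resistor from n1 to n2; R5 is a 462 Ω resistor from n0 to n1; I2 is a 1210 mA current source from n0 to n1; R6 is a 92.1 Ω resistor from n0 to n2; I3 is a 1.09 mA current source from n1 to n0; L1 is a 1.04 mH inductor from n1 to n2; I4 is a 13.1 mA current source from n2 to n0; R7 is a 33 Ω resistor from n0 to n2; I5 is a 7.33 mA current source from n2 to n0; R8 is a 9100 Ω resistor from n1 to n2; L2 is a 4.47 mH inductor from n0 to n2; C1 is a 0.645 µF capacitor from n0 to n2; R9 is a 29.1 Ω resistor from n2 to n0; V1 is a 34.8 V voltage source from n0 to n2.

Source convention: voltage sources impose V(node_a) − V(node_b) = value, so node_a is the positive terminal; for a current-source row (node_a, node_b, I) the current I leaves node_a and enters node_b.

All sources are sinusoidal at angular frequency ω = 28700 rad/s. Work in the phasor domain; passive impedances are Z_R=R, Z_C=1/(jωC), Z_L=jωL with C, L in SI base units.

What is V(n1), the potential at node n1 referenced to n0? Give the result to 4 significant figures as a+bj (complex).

-15.29+7.984j V

Element admittances at ω=28700 rad/s:
  Y(R1) = 0.02404+0.000j S between n0,n1
  Y(R2) = 0.06623+0.000j S between n0,n2
  Y(R3) = 0.0004808+0.000j S between n2,n0
  I1: injects 0.256 A into n0 (from n1)
  Y(R4) = 0.05556+0.000j S between n1,n2
  Y(R5) = 0.002165+0.000j S between n0,n1
  I2: injects 1.21 A into n1 (from n0)
  Y(R6) = 0.01086+0.000j S between n0,n2
  I3: injects 0.00109 A into n0 (from n1)
  Y(L1) = 0.000-0.03350j S between n1,n2
  I4: injects 0.0131 A into n0 (from n2)
  Y(R7) = 0.03030+0.000j S between n0,n2
  I5: injects 0.00733 A into n0 (from n2)
  Y(R8) = 0.0001099+0.000j S between n1,n2
  Y(L2) = 0.000-0.007795j S between n0,n2
  Y(C1) = 0.000+0.01851j S between n0,n2
  Y(R9) = 0.03436+0.000j S between n2,n0
  V1: constraint V(n0)−V(n2) = 34.8
Assemble and solve the 3×3 MNA system:
  V(n1)=-15.29+7.984j  V(n2)=-34.80+0.000j
  i(V1)=-6.283-0.1637j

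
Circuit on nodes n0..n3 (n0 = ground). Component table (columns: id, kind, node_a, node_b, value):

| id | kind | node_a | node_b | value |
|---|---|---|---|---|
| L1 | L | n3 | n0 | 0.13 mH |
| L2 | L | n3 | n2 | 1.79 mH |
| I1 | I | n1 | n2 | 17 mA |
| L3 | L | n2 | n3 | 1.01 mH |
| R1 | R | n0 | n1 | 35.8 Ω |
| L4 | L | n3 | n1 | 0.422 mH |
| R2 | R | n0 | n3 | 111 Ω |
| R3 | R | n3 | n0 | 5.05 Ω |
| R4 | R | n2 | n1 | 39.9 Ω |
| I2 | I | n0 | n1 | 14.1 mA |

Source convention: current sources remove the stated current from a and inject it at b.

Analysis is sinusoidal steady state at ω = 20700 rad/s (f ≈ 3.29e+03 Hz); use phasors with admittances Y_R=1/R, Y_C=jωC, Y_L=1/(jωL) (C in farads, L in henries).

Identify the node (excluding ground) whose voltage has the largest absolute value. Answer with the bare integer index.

Element admittances at ω=20700 rad/s:
  Y(L1) = 0.000-0.3716j S between n3,n0
  Y(L2) = 0.000-0.02699j S between n3,n2
  I1: injects 0.017 A into n2 (from n1)
  Y(L3) = 0.000-0.04783j S between n2,n3
  Y(R1) = 0.02793+0.000j S between n0,n1
  Y(L4) = 0.000-0.1145j S between n3,n1
  Y(R2) = 0.009009+0.000j S between n0,n3
  Y(R3) = 0.1980+0.000j S between n3,n0
  Y(R4) = 0.02506+0.000j S between n2,n1
  I2: injects 0.0141 A into n1 (from n0)
Assemble and solve the 3×3 MNA system:
  V(n1)=-0.01672+0.02957j  V(n2)=0.08308+0.2228j  V(n3)=0.01836+0.02897j

2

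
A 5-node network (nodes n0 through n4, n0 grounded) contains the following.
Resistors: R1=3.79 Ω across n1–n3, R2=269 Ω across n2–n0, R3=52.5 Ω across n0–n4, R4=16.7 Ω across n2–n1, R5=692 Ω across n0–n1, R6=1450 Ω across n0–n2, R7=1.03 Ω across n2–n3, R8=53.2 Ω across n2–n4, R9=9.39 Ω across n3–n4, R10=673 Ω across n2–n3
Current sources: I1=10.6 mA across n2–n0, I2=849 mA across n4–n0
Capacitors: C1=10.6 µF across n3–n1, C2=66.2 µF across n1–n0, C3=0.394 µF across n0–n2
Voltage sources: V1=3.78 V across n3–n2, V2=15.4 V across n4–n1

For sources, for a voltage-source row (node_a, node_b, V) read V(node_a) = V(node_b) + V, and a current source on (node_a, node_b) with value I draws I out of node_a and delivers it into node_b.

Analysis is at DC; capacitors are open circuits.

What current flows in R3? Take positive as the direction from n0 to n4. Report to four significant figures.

MNA unknowns: 4 node voltages V₁..V_4 plus 2 source currents (V1, V2)
R1: Y=0.2639 on G[1,3]
I1: z[2]−=0.0106, z[0]+=0.0106
R2: Y=0.003717 on G[2,0]
I2: z[4]−=0.849, z[0]+=0.849
C1: Y=0.000 on G[3,1]
R3: Y=0.01905 on G[0,4]
R4: Y=0.05988 on G[2,1]
R5: Y=0.001445 on G[0,1]
R6: Y=0.0006897 on G[0,2]
C2: Y=0.000 on G[1,0]
R7: Y=0.9709 on G[2,3]
R8: Y=0.01880 on G[2,4]
C3: Y=0.000 on G[0,2]
R9: Y=0.1065 on G[3,4]
R10: Y=0.001486 on G[2,3]
V1: row V3−V2=3.78, i_V1 at 3,2
V2: row V4−V1=15.4, i_V2 at 4,1
solve → V1=-46.59, V2=-44.99, V3=-41.21, V4=-31.19
aux → i_V1=-4.027, i_V2=-1.582

0.5940 A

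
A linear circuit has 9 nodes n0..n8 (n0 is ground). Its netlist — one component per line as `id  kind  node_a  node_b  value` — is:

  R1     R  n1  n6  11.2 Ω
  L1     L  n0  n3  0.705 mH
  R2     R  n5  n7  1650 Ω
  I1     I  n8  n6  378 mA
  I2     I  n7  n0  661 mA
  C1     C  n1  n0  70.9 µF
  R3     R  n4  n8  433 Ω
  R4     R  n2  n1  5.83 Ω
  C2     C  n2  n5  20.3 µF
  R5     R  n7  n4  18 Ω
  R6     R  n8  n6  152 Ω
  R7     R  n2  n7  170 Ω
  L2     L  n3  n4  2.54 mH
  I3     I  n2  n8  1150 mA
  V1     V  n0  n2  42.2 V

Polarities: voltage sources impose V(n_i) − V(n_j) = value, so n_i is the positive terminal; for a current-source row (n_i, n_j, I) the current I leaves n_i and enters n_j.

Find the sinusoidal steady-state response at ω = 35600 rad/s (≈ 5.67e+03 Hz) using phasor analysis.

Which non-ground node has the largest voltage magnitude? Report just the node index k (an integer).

Apply KCL at each of the 8 non-ground nodes and solve the resulting linear system.
Node n1: branches {R1, C1, R4} → V_1 = -0.1992+2.509j
Node n2: branches {R4, C2, R7, I3, V1} → V_2 = -42.20+0.000j
Node n3: branches {L1, L2} → V_3 = -7.747-8.835j
Node n4: branches {R3, R5, L2} → V_4 = -35.66-40.66j
Node n5: branches {R2, C2} → V_5 = -42.23+0.003997j
Node n6: branches {R1, I1, R6} → V_6 = 9.568+1.698j
Node n7: branches {R2, I2, R5, R7} → V_7 = -47.00-36.41j
Node n8: branches {I1, R3, R6, I3} → V_8 = 84.67-9.309j
Source currents: i(V1)=-6.023-0.1941j

8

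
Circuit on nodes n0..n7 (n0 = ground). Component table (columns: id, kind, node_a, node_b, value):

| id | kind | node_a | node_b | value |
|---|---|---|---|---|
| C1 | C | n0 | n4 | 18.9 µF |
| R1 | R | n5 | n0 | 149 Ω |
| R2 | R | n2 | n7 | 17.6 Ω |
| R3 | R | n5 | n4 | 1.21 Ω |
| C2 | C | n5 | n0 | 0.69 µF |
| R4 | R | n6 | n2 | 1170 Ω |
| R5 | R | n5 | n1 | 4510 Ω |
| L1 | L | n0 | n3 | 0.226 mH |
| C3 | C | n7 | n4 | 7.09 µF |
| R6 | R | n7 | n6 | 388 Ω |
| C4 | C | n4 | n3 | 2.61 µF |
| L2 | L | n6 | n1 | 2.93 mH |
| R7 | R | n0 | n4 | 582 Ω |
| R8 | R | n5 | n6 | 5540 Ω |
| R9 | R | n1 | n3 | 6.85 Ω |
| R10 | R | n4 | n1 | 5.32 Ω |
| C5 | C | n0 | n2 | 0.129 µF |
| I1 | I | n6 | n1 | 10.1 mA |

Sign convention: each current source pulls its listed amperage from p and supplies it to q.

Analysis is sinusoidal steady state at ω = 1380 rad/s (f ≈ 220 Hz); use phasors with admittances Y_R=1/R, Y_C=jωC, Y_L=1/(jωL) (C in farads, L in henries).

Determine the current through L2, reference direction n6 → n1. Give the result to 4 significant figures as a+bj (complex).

-0.01014+0.0001315j A

Element admittances at ω=1380 rad/s:
  Y(C1) = 0.000+0.02608j S between n0,n4
  Y(R1) = 0.006711+0.000j S between n5,n0
  Y(R2) = 0.05682+0.000j S between n2,n7
  Y(R3) = 0.8264+0.000j S between n5,n4
  Y(C2) = 0.000+0.0009522j S between n5,n0
  Y(R4) = 0.0008547+0.000j S between n6,n2
  Y(R5) = 0.0002217+0.000j S between n5,n1
  Y(L1) = 0.000-3.206j S between n0,n3
  Y(C3) = 0.000+0.009784j S between n7,n4
  Y(R6) = 0.002577+0.000j S between n7,n6
  Y(C4) = 0.000+0.003602j S between n4,n3
  Y(L2) = 0.000-0.2473j S between n6,n1
  Y(R7) = 0.001718+0.000j S between n0,n4
  Y(R8) = 0.0001805+0.000j S between n5,n6
  Y(R9) = 0.1460+0.000j S between n1,n3
  Y(R10) = 0.1880+0.000j S between n4,n1
  Y(C5) = 0.000+0.0001780j S between n0,n2
  I1: injects 0.0101 A into n1 (from n6)
Assemble and solve the 7×7 MNA system:
  V(n1)=-0.0001345+4.959e-05j  V(n2)=-0.01233-0.005146j  V(n3)=-2.478e-06-5.338e-06j  V(n4)=-2.271e-05-0.0006063j  V(n5)=-2.339e-05-0.0006100j  V(n6)=-0.0006661-0.04095j  V(n7)=-0.01249-0.004646j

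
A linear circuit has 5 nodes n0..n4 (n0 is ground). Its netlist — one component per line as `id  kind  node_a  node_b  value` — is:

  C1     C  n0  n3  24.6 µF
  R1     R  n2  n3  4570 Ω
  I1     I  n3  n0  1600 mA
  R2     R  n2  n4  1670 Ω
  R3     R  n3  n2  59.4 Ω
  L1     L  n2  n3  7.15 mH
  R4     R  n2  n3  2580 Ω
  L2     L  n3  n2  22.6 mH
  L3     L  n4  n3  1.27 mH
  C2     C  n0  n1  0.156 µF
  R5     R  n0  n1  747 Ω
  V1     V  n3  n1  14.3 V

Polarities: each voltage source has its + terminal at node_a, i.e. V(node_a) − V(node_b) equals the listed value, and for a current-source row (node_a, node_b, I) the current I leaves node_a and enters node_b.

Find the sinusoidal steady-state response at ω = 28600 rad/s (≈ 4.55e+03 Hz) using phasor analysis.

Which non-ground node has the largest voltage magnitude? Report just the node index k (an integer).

Element admittances at ω=28600 rad/s:
  Y(C1) = 0.000+0.7036j S between n0,n3
  Y(R1) = 0.0002188+0.000j S between n2,n3
  I1: injects 1.6 A into n0 (from n3)
  Y(R2) = 0.0005988+0.000j S between n2,n4
  Y(R3) = 0.01684+0.000j S between n3,n2
  Y(L1) = 0.000-0.004890j S between n2,n3
  Y(R4) = 0.0003876+0.000j S between n2,n3
  Y(L2) = 0.000-0.001547j S between n3,n2
  Y(L3) = 0.000-0.02753j S between n4,n3
  Y(C2) = 0.000+0.004462j S between n0,n1
  Y(R5) = 0.001339+0.000j S between n0,n1
  V1: constraint V(n3)−V(n1) = 14.3
Assemble and solve the 5×5 MNA system:
  V(n1)=-14.21+2.233j  V(n2)=0.08589+2.233j  V(n3)=0.08589+2.233j  V(n4)=0.08589+2.233j
  i(V1)=-0.02899-0.06043j

1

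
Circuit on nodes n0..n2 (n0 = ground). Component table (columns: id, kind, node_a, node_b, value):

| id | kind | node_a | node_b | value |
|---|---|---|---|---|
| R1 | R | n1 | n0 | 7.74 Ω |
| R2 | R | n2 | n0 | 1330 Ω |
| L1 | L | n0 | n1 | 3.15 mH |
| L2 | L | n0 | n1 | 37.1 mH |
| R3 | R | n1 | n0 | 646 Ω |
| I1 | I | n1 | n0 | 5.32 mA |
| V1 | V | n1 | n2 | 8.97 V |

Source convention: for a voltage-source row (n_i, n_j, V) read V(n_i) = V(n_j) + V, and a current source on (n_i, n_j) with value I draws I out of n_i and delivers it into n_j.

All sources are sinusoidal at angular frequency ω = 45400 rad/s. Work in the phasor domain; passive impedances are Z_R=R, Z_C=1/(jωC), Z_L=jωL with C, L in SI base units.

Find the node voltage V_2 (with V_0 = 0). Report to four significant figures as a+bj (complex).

-8.959+0.0006228j V

Apply KCL at each of the 2 non-ground nodes and solve the resulting linear system.
Node n1: branches {R1, L1, L2, R3, I1, V1} → V_1 = 0.01080+0.0006228j
Node n2: branches {R2, V1} → V_2 = -8.959+0.0006228j
Source currents: i(V1)=-0.006736+4.683e-07j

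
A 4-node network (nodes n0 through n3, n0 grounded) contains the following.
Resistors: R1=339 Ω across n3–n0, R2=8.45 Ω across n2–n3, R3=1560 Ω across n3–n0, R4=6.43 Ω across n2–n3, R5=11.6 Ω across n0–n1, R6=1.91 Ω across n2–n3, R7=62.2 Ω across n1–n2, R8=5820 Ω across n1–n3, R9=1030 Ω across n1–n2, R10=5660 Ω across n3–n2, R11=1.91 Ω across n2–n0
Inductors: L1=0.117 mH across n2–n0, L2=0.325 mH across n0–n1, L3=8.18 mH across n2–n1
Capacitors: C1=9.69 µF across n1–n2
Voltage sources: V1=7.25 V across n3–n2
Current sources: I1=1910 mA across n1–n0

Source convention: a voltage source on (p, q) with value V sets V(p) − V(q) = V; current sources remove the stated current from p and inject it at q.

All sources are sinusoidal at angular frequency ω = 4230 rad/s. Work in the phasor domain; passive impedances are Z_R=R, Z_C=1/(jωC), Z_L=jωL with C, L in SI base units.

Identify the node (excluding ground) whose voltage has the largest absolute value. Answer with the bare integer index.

Apply KCL at each of the 3 non-ground nodes and solve the resulting linear system.
Node n1: branches {R5, R7, L2, R8, R9, C1, L3, I1} → V_1 = -0.3780-2.613j
Node n2: branches {R2, L1, R4, R6, R7, R9, R10, C1, R11, L3, V1} → V_2 = 0.02271-0.007252j
Node n3: branches {R1, R2, R3, R4, R6, R8, R10, V1} → V_3 = 7.273-0.007252j
Source currents: i(V1)=-5.810-0.0004217j

3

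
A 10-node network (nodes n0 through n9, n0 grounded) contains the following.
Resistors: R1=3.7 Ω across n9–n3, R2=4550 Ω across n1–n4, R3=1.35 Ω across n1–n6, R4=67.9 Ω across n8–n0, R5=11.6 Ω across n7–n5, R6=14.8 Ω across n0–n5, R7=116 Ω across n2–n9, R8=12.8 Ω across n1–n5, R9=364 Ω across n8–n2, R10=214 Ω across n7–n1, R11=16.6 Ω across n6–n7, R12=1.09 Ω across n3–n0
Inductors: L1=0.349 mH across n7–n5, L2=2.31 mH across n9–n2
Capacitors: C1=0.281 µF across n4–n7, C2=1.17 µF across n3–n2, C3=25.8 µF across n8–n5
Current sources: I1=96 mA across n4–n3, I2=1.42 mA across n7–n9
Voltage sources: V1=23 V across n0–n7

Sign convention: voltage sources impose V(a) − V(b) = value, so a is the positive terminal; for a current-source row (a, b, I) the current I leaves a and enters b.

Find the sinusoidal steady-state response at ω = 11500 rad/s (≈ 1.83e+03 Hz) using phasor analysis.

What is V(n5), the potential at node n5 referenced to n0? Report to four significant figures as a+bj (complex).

-19.19+4.712j V

Element admittances at ω=11500 rad/s:
  Y(R1) = 0.2703+0.000j S between n9,n3
  Y(R2) = 0.0002198+0.000j S between n1,n4
  Y(L1) = 0.000-0.2492j S between n7,n5
  Y(R3) = 0.7407+0.000j S between n1,n6
  Y(R4) = 0.01473+0.000j S between n8,n0
  Y(R5) = 0.08621+0.000j S between n7,n5
  Y(R6) = 0.06757+0.000j S between n0,n5
  Y(C1) = 0.000+0.003231j S between n4,n7
  Y(L2) = 0.000-0.03764j S between n9,n2
  Y(R7) = 0.008621+0.000j S between n2,n9
  I1: injects 0.096 A into n3 (from n4)
  Y(R8) = 0.07812+0.000j S between n1,n5
  Y(R9) = 0.002747+0.000j S between n8,n2
  Y(R10) = 0.004673+0.000j S between n7,n1
  Y(C2) = 0.000+0.01345j S between n3,n2
  Y(R11) = 0.06024+0.000j S between n6,n7
  Y(C3) = 0.000+0.2967j S between n8,n5
  I2: injects 0.00142 A into n9 (from n7)
  Y(R12) = 0.9174+0.000j S between n3,n0
  V1: constraint V(n0)−V(n7) = 23
Assemble and solve the 10×10 MNA system:
  V(n1)=-20.86+2.700j  V(n2)=-1.442-1.388j  V(n3)=0.05236+0.01488j  V(n4)=-24.82+29.44j  V(n5)=-19.19+4.712j  V(n6)=-21.02+2.497j  V(n7)=-23.00+0.000j  V(n8)=-19.42+3.582j  V(n9)=-0.1950+0.1398j
  i(V1)=-1.535+0.3848j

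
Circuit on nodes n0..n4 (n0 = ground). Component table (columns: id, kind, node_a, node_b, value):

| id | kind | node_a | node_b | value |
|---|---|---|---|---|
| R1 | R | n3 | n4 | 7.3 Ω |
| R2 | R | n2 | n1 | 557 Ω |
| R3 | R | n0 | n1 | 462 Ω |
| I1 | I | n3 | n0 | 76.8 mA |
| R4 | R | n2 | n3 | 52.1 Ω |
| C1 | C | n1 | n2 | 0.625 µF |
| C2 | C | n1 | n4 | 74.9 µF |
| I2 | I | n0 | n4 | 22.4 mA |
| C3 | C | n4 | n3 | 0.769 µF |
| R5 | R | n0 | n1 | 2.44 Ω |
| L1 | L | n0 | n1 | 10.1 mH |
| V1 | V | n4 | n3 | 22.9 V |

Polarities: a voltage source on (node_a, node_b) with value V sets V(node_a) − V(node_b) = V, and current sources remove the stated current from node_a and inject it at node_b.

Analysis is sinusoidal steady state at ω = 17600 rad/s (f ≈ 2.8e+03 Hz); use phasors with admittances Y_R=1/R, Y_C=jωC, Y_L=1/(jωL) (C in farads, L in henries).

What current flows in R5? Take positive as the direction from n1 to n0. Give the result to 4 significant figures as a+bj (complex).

MNA unknowns: 4 node voltages V₁..V_4 plus 1 source current (V1)
R1: Y=0.1370+0.000j on G[3,4]
R2: Y=0.001795+0.000j on G[2,1]
R3: Y=0.002165+0.000j on G[0,1]
I1: z[3]−=0.0768, z[0]+=0.0768
R4: Y=0.01919+0.000j on G[2,3]
C1: Y=0.000+0.01100j on G[1,2]
C2: Y=0.000+1.318j on G[1,4]
I2: z[0]−=0.0224, z[4]+=0.0224
C3: Y=0.000+0.01353j on G[4,3]
R5: Y=0.4098+0.000j on G[0,1]
L1: Y=0.000-0.005626j on G[0,1]
V1: row V4−V3=22.9, i_V1 at 4,3
solve → V1=-0.1320-0.001803j, V2=-16.49+8.524j, V3=-22.91-0.05396j, V4=-0.007119-0.05396j
aux → i_V1=-3.183-0.4746j

-0.05410-0.0007388j A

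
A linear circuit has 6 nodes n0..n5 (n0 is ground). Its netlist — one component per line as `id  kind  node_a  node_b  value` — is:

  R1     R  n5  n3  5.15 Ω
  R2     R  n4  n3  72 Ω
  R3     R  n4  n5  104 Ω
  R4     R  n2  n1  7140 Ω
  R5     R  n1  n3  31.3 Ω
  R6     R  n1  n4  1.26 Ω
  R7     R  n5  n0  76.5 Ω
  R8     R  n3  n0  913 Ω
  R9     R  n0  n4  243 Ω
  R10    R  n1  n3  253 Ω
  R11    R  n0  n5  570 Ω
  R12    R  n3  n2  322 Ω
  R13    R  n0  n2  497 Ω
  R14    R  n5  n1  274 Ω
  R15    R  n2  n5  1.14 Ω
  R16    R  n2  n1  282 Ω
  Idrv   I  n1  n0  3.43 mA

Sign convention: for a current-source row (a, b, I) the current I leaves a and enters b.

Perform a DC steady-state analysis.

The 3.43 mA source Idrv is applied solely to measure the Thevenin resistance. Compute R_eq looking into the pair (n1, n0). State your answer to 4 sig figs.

Element admittances at DC:
  Y(R1) = 0.1942 S between n5,n3
  Y(R2) = 0.01389 S between n4,n3
  Y(R3) = 0.009615 S between n4,n5
  Y(R4) = 0.0001401 S between n2,n1
  Y(R5) = 0.03195 S between n1,n3
  Y(R6) = 0.7937 S between n1,n4
  Y(R7) = 0.01307 S between n5,n0
  Y(R8) = 0.001095 S between n3,n0
  Y(R9) = 0.004115 S between n0,n4
  Y(R10) = 0.003953 S between n1,n3
  Y(R11) = 0.001754 S between n0,n5
  Y(R12) = 0.003106 S between n3,n2
  Y(R13) = 0.002012 S between n0,n2
  Y(R14) = 0.003650 S between n5,n1
  Y(R15) = 0.8772 S between n2,n5
  Y(R16) = 0.003546 S between n2,n1
  Idrv: injects 0.00343 A into n0 (from n1)
Assemble and solve the 5×5 MNA system:
  V(n1)=-0.1936  V(n2)=-0.1467  V(n3)=-0.1554  V(n4)=-0.1914  V(n5)=-0.1468

R_eq = 56.44 Ω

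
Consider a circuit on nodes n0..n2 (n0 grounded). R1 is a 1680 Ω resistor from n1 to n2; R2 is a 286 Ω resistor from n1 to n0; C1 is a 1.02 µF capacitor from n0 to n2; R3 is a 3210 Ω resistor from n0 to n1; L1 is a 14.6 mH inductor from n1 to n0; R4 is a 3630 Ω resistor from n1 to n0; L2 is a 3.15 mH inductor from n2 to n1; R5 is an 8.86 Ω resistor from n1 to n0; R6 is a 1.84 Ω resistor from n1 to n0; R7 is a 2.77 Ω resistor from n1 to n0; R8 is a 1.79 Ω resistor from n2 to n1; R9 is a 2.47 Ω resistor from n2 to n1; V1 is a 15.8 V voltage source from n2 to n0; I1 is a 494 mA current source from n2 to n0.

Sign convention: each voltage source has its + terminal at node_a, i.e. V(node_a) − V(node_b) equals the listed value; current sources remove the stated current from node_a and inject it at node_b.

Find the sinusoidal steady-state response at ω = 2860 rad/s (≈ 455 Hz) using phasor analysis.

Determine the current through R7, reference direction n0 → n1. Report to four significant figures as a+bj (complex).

Apply KCL at each of the 2 non-ground nodes and solve the resulting linear system.
Node n1: branches {R1, R2, R3, L1, R4, L2, R5, R6, R7, R8, R9} → V_1 = 7.696-0.3602j
Node n2: branches {R1, C1, L2, R8, R9, V1, I1} → V_2 = 15.80+0.000j
Source currents: i(V1)=-8.347+0.5061j

-2.778+0.1300j A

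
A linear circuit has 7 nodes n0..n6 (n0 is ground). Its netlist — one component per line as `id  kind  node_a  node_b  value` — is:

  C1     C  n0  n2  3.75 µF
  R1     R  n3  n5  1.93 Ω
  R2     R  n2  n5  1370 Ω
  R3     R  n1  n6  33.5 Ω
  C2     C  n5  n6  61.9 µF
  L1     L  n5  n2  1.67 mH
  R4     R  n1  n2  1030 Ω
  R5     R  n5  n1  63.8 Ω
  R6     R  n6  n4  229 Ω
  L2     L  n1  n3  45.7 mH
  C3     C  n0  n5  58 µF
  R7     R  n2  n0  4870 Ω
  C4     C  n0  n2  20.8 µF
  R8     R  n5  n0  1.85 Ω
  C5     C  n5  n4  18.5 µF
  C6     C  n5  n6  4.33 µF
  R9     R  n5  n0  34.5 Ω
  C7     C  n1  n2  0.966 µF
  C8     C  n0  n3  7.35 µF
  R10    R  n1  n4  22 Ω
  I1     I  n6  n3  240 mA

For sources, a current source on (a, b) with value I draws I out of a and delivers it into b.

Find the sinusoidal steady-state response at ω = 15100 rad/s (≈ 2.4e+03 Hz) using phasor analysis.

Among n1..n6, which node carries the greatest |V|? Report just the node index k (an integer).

3

MNA unknowns: 6 node voltages V₁..V_6
C1: Y=0.000+0.05663j on G[0,2]
R1: Y=0.5181+0.000j on G[3,5]
R2: Y=0.0007299+0.000j on G[2,5]
R3: Y=0.02985+0.000j on G[1,6]
C2: Y=0.000+0.9347j on G[5,6]
L1: Y=0.000-0.03966j on G[5,2]
R4: Y=0.0009709+0.000j on G[1,2]
R5: Y=0.01567+0.000j on G[5,1]
R6: Y=0.004367+0.000j on G[6,4]
L2: Y=0.000-0.001449j on G[1,3]
C3: Y=0.000+0.8758j on G[0,5]
R7: Y=0.0002053+0.000j on G[2,0]
C4: Y=0.000+0.3141j on G[0,2]
R8: Y=0.5405+0.000j on G[5,0]
C5: Y=0.000+0.2793j on G[5,4]
C6: Y=0.000+0.06538j on G[5,6]
R9: Y=0.02899+0.000j on G[5,0]
C7: Y=0.000+0.01459j on G[1,2]
C8: Y=0.000+0.1110j on G[0,3]
R10: Y=0.04545+0.000j on G[1,4]
I1: z[6]−=0.24, z[3]+=0.24
solve → V1=-0.02887+0.06046j, V2=0.003676+0.004610j, V3=0.4004-0.1008j, V4=-0.02563-0.01542j, V5=-0.04170-0.01629j, V6=-0.04759+0.2230j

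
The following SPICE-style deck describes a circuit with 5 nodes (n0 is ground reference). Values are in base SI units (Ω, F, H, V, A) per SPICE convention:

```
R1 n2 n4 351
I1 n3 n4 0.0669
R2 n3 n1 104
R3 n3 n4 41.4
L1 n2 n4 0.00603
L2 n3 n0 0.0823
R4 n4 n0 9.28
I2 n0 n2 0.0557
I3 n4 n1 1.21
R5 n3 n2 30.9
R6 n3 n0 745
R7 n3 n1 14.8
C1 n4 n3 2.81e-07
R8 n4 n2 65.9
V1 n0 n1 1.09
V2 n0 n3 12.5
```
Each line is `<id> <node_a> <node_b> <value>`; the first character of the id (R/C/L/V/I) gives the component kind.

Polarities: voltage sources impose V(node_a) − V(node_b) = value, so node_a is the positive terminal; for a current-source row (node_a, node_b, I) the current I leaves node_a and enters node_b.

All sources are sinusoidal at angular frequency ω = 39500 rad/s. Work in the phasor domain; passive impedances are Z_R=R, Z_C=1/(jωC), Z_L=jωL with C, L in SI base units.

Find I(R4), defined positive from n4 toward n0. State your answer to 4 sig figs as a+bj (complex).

Apply KCL at each of the 4 non-ground nodes and solve the resulting linear system.
Node n1: branches {R2, I3, R7, V1} → V_1 = -1.090+0.000j
Node n2: branches {R1, L1, I2, R5, R8} → V_2 = -10.85-0.03517j
Node n3: branches {I1, R2, R3, L2, R5, R6, R7, C1, V2} → V_3 = -12.50+0.000j
Node n4: branches {R1, I1, R3, L1, R4, I3, C1, R8} → V_4 = -10.95-0.1220j
Source currents: i(V1)=-0.3293+0.000j, i(V2)=-0.9229-0.009297j

-1.180-0.01314j A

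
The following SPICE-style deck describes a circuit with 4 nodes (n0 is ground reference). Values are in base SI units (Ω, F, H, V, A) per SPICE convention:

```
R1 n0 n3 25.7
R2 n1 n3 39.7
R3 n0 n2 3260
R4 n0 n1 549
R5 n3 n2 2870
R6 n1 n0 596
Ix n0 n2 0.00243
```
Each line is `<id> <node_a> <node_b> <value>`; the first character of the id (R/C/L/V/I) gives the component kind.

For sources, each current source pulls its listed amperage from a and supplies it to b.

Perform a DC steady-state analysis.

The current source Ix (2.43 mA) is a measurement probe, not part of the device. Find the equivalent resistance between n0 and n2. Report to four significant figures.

Element admittances at DC:
  Y(R1) = 0.03891 S between n0,n3
  Y(R2) = 0.02519 S between n1,n3
  Y(R3) = 0.0003067 S between n0,n2
  Y(R4) = 0.001821 S between n0,n1
  Y(R5) = 0.0003484 S between n3,n2
  Y(R6) = 0.001678 S between n1,n0
  Ix: injects 0.00243 A into n2 (from n0)
Assemble and solve the 3×3 MNA system:
  V(n1)=0.02692  V(n2)=3.725  V(n3)=0.03066

R_eq = 1533. Ω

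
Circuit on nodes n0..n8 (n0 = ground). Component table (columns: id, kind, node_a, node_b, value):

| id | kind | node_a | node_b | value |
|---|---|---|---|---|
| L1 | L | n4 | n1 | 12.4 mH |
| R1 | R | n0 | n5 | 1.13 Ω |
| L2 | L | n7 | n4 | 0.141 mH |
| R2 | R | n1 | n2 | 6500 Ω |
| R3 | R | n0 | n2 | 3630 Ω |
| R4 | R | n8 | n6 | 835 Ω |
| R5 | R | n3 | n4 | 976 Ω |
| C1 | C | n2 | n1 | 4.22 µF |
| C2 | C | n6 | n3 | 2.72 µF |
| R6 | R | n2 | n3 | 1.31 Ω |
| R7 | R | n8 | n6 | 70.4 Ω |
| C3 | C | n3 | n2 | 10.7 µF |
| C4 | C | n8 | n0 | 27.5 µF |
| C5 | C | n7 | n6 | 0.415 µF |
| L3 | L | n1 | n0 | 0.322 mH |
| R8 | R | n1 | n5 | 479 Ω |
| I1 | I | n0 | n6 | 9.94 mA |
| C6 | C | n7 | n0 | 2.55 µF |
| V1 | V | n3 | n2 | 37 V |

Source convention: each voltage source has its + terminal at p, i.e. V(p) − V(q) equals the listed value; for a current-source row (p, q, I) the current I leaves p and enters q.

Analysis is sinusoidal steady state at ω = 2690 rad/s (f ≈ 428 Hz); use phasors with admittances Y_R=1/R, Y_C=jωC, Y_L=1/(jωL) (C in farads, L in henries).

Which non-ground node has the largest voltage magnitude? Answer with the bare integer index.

Element admittances at ω=2690 rad/s:
  Y(L1) = 0.000-0.02998j S between n4,n1
  Y(R1) = 0.8850+0.000j S between n0,n5
  Y(L2) = 0.000-2.637j S between n7,n4
  Y(R2) = 0.0001538+0.000j S between n1,n2
  Y(R3) = 0.0002755+0.000j S between n0,n2
  Y(R4) = 0.001198+0.000j S between n8,n6
  Y(R5) = 0.001025+0.000j S between n3,n4
  Y(C1) = 0.000+0.01135j S between n2,n1
  Y(C2) = 0.000+0.007317j S between n6,n3
  Y(R6) = 0.7634+0.000j S between n2,n3
  Y(R7) = 0.01420+0.000j S between n8,n6
  Y(C3) = 0.000+0.02878j S between n3,n2
  Y(C4) = 0.000+0.07397j S between n8,n0
  Y(C5) = 0.000+0.001116j S between n7,n6
  Y(L3) = 0.000-1.154j S between n1,n0
  Y(R8) = 0.002088+0.000j S between n1,n5
  I1: injects 0.00994 A into n6 (from n0)
  Y(C6) = 0.000+0.006860j S between n7,n0
  V1: constraint V(n3)−V(n2) = 37
Assemble and solve the 9×9 MNA system:
  V(n1)=0.1168-0.02522j  V(n2)=-12.81+4.230j  V(n3)=24.19+4.230j  V(n4)=-0.2547+0.6894j  V(n5)=0.0002749-5.935e-05j  V(n6)=4.887+8.162j  V(n7)=-0.2575+0.6881j  V(n8)=1.832-0.6361j
  i(V1)=-28.30-1.210j

3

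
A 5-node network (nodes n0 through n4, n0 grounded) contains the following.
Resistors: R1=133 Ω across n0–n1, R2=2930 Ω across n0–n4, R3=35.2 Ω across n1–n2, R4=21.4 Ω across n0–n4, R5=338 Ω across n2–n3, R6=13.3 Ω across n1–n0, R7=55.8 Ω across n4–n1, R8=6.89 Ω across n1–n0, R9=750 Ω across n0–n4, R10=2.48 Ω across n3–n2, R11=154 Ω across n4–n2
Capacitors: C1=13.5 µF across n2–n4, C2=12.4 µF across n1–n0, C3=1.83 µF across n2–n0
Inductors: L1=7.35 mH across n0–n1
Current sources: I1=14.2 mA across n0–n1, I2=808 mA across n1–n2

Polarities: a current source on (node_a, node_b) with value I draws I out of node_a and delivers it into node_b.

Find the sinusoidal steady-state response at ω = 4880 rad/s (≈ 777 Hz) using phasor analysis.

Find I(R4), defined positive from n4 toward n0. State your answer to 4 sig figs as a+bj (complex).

0.3094+0.05179j A

MNA unknowns: 4 node voltages V₁..V_4
R1: Y=0.007519+0.000j on G[0,1]
R2: Y=0.0003413+0.000j on G[0,4]
C1: Y=0.000+0.06588j on G[2,4]
R3: Y=0.02841+0.000j on G[1,2]
C2: Y=0.000+0.06051j on G[1,0]
R4: Y=0.04673+0.000j on G[0,4]
L1: Y=0.000-0.02788j on G[0,1]
I1: z[0]−=0.0142, z[1]+=0.0142
R5: Y=0.002959+0.000j on G[2,3]
R6: Y=0.07519+0.000j on G[1,0]
R7: Y=0.01792+0.000j on G[4,1]
C3: Y=0.000+0.008930j on G[2,0]
R8: Y=0.1451+0.000j on G[1,0]
R9: Y=0.001333+0.000j on G[0,4]
R10: Y=0.4032+0.000j on G[3,2]
R11: Y=0.006494+0.000j on G[4,2]
I2: z[1]−=0.808, z[2]+=0.808
solve → V1=-1.621-0.3370j, V2=8.512-5.813j, V3=8.512-5.813j, V4=6.622+1.108j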